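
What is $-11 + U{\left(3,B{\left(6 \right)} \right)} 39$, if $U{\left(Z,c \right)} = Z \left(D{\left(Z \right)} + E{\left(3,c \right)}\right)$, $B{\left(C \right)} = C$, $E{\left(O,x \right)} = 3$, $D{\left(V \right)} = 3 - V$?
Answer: $340$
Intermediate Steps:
$U{\left(Z,c \right)} = Z \left(6 - Z\right)$ ($U{\left(Z,c \right)} = Z \left(\left(3 - Z\right) + 3\right) = Z \left(6 - Z\right)$)
$-11 + U{\left(3,B{\left(6 \right)} \right)} 39 = -11 + 3 \left(6 - 3\right) 39 = -11 + 3 \cdot 3 \cdot 39 = -11 + 9 \cdot 39 = -11 + 351 = 340$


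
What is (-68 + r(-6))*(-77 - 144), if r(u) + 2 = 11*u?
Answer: 30056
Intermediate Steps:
r(u) = -2 + 11*u
(-68 + r(-6))*(-77 - 144) = (-68 + (-2 + 11*(-6)))*(-77 - 144) = (-68 + (-2 - 66))*(-221) = (-68 - 68)*(-221) = -136*(-221) = 30056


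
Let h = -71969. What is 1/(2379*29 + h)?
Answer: -1/2978 ≈ -0.00033580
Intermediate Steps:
1/(2379*29 + h) = 1/(2379*29 - 71969) = 1/(68991 - 71969) = 1/(-2978) = -1/2978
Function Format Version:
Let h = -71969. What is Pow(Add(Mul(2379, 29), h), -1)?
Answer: Rational(-1, 2978) ≈ -0.00033580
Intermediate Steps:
Pow(Add(Mul(2379, 29), h), -1) = Pow(Add(Mul(2379, 29), -71969), -1) = Pow(Add(68991, -71969), -1) = Pow(-2978, -1) = Rational(-1, 2978)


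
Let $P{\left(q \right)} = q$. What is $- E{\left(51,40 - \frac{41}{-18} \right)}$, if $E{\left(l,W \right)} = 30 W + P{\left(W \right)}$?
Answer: $- \frac{23591}{18} \approx -1310.6$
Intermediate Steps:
$E{\left(l,W \right)} = 31 W$ ($E{\left(l,W \right)} = 30 W + W = 31 W$)
$- E{\left(51,40 - \frac{41}{-18} \right)} = - 31 \left(40 - \frac{41}{-18}\right) = - 31 \left(40 - 41 \left(- \frac{1}{18}\right)\right) = - 31 \left(40 - - \frac{41}{18}\right) = - 31 \left(40 + \frac{41}{18}\right) = - \frac{31 \cdot 761}{18} = \left(-1\right) \frac{23591}{18} = - \frac{23591}{18}$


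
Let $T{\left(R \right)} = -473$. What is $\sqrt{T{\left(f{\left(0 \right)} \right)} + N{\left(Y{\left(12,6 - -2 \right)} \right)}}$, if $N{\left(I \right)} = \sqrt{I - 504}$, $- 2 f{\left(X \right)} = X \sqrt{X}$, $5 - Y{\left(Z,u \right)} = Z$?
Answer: $\sqrt{-473 + i \sqrt{511}} \approx 0.51955 + 21.755 i$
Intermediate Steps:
$Y{\left(Z,u \right)} = 5 - Z$
$f{\left(X \right)} = - \frac{X^{\frac{3}{2}}}{2}$ ($f{\left(X \right)} = - \frac{X \sqrt{X}}{2} = - \frac{X^{\frac{3}{2}}}{2}$)
$N{\left(I \right)} = \sqrt{-504 + I}$
$\sqrt{T{\left(f{\left(0 \right)} \right)} + N{\left(Y{\left(12,6 - -2 \right)} \right)}} = \sqrt{-473 + \sqrt{-504 + \left(5 - 12\right)}} = \sqrt{-473 + \sqrt{-504 - 7}} = \sqrt{-473 + \sqrt{-511}} = \sqrt{-473 + i \sqrt{511}}$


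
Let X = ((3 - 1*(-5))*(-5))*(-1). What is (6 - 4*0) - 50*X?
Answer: -1994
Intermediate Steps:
X = 40 (X = ((3 + 5)*(-5))*(-1) = (8*(-5))*(-1) = -40*(-1) = 40)
(6 - 4*0) - 50*X = (6 - 4*0) - 50*40 = (6 + 0) - 2000 = 6 - 2000 = -1994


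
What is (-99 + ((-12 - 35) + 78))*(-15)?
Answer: 1020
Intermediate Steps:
(-99 + ((-12 - 35) + 78))*(-15) = (-99 + (-47 + 78))*(-15) = (-99 + 31)*(-15) = -68*(-15) = 1020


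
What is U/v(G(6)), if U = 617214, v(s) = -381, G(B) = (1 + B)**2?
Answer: -205738/127 ≈ -1620.0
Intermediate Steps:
U/v(G(6)) = 617214/(-381) = 617214*(-1/381) = -205738/127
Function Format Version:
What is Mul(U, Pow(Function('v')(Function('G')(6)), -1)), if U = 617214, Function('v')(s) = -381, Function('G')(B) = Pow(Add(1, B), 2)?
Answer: Rational(-205738, 127) ≈ -1620.0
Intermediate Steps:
Mul(U, Pow(Function('v')(Function('G')(6)), -1)) = Mul(617214, Pow(-381, -1)) = Mul(617214, Rational(-1, 381)) = Rational(-205738, 127)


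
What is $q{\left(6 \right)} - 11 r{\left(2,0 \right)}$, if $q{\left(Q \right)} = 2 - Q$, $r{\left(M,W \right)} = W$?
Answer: $-4$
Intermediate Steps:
$q{\left(6 \right)} - 11 r{\left(2,0 \right)} = \left(2 - 6\right) - 0 = \left(2 - 6\right) + 0 = -4 + 0 = -4$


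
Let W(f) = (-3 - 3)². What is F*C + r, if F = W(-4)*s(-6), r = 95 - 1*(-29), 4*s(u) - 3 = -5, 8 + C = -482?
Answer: 8944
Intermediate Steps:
W(f) = 36 (W(f) = (-6)² = 36)
C = -490 (C = -8 - 482 = -490)
s(u) = -½ (s(u) = ¾ + (¼)*(-5) = ¾ - 5/4 = -½)
r = 124 (r = 95 + 29 = 124)
F = -18 (F = 36*(-½) = -18)
F*C + r = -18*(-490) + 124 = 8820 + 124 = 8944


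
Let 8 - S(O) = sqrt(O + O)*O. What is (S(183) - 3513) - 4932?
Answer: -8437 - 183*sqrt(366) ≈ -11938.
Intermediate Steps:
S(O) = 8 - sqrt(2)*O**(3/2) (S(O) = 8 - sqrt(O + O)*O = 8 - sqrt(2*O)*O = 8 - sqrt(2)*sqrt(O)*O = 8 - sqrt(2)*O**(3/2))
(S(183) - 3513) - 4932 = ((8 - sqrt(2)*183**(3/2)) - 3513) - 4932 = ((8 - sqrt(2)*183*sqrt(183)) - 3513) - 4932 = ((8 - 183*sqrt(366)) - 3513) - 4932 = (-3505 - 183*sqrt(366)) - 4932 = -8437 - 183*sqrt(366)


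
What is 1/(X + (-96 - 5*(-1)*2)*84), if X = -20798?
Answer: -1/28022 ≈ -3.5686e-5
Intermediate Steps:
1/(X + (-96 - 5*(-1)*2)*84) = 1/(-20798 + (-96 - 5*(-1)*2)*84) = 1/(-20798 + (-96 + 5*2)*84) = 1/(-20798 + (-96 + 10)*84) = 1/(-20798 - 86*84) = 1/(-20798 - 7224) = 1/(-28022) = -1/28022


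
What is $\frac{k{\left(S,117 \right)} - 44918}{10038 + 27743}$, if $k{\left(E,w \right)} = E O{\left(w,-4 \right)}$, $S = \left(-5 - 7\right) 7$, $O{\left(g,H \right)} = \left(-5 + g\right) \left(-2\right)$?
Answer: $- \frac{26102}{37781} \approx -0.69088$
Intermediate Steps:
$O{\left(g,H \right)} = 10 - 2 g$
$S = -84$ ($S = \left(-12\right) 7 = -84$)
$k{\left(E,w \right)} = E \left(10 - 2 w\right)$
$\frac{k{\left(S,117 \right)} - 44918}{10038 + 27743} = \frac{2 \left(-84\right) \left(5 - 117\right) - 44918}{10038 + 27743} = \frac{2 \left(-84\right) \left(5 - 117\right) - 44918}{37781} = \left(2 \left(-84\right) \left(-112\right) - 44918\right) \frac{1}{37781} = \left(18816 - 44918\right) \frac{1}{37781} = \left(-26102\right) \frac{1}{37781} = - \frac{26102}{37781}$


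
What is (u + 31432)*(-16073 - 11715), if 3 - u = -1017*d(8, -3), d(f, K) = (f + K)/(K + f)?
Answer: -901776176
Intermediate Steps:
d(f, K) = 1 (d(f, K) = (K + f)/(K + f) = 1)
u = 1020 (u = 3 - (-1017) = 3 - 1*(-1017) = 3 + 1017 = 1020)
(u + 31432)*(-16073 - 11715) = (1020 + 31432)*(-16073 - 11715) = 32452*(-27788) = -901776176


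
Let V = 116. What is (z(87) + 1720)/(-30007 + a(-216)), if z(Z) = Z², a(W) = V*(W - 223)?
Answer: -9289/80931 ≈ -0.11478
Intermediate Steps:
a(W) = -25868 + 116*W (a(W) = 116*(W - 223) = 116*(-223 + W) = -25868 + 116*W)
(z(87) + 1720)/(-30007 + a(-216)) = (87² + 1720)/(-30007 + (-25868 + 116*(-216))) = (7569 + 1720)/(-30007 + (-25868 - 25056)) = 9289/(-30007 - 50924) = 9289/(-80931) = 9289*(-1/80931) = -9289/80931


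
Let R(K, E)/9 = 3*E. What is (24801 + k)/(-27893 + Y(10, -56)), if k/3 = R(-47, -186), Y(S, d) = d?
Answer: -9735/27949 ≈ -0.34831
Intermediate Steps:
R(K, E) = 27*E (R(K, E) = 9*(3*E) = 27*E)
k = -15066 (k = 3*(27*(-186)) = 3*(-5022) = -15066)
(24801 + k)/(-27893 + Y(10, -56)) = (24801 - 15066)/(-27893 - 56) = 9735/(-27949) = 9735*(-1/27949) = -9735/27949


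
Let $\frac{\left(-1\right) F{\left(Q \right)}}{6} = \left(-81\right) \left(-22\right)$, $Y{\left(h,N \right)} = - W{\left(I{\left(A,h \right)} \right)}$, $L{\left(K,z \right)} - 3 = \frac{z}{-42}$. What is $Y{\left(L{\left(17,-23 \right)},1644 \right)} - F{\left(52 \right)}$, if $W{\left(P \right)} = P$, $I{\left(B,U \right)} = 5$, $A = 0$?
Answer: $10687$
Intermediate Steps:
$L{\left(K,z \right)} = 3 - \frac{z}{42}$ ($L{\left(K,z \right)} = 3 + \frac{z}{-42} = 3 + z \left(- \frac{1}{42}\right) = 3 - \frac{z}{42}$)
$Y{\left(h,N \right)} = -5$ ($Y{\left(h,N \right)} = \left(-1\right) 5 = -5$)
$F{\left(Q \right)} = -10692$ ($F{\left(Q \right)} = - 6 \left(\left(-81\right) \left(-22\right)\right) = \left(-6\right) 1782 = -10692$)
$Y{\left(L{\left(17,-23 \right)},1644 \right)} - F{\left(52 \right)} = -5 - -10692 = -5 + 10692 = 10687$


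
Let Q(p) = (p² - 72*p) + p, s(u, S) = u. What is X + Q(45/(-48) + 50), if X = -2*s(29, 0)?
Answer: -290383/256 ≈ -1134.3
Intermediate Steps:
X = -58 (X = -2*29 = -58)
Q(p) = p² - 71*p
X + Q(45/(-48) + 50) = -58 + (45/(-48) + 50)*(-71 + (45/(-48) + 50)) = -58 + (45*(-1/48) + 50)*(-71 + (45*(-1/48) + 50)) = -58 + (-15/16 + 50)*(-71 + (-15/16 + 50)) = -58 + 785*(-71 + 785/16)/16 = -58 + (785/16)*(-351/16) = -58 - 275535/256 = -290383/256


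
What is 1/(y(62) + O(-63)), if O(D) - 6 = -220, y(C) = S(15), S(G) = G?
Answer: -1/199 ≈ -0.0050251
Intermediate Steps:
y(C) = 15
O(D) = -214 (O(D) = 6 - 220 = -214)
1/(y(62) + O(-63)) = 1/(15 - 214) = 1/(-199) = -1/199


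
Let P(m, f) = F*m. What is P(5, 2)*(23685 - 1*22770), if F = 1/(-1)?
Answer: -4575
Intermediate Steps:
F = -1
P(m, f) = -m
P(5, 2)*(23685 - 1*22770) = (-1*5)*(23685 - 1*22770) = -5*(23685 - 22770) = -5*915 = -4575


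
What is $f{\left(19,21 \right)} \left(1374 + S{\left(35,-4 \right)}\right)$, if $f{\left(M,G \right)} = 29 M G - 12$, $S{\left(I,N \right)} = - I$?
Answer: $15477501$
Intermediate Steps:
$f{\left(M,G \right)} = -12 + 29 G M$ ($f{\left(M,G \right)} = 29 G M - 12 = -12 + 29 G M$)
$f{\left(19,21 \right)} \left(1374 + S{\left(35,-4 \right)}\right) = \left(-12 + 29 \cdot 21 \cdot 19\right) \left(1374 - 35\right) = \left(-12 + 11571\right) \left(1374 - 35\right) = 11559 \cdot 1339 = 15477501$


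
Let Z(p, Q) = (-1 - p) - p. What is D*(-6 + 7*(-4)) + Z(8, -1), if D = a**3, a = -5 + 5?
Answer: -17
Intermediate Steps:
Z(p, Q) = -1 - 2*p
a = 0
D = 0 (D = 0**3 = 0)
D*(-6 + 7*(-4)) + Z(8, -1) = 0*(-6 + 7*(-4)) + (-1 - 2*8) = 0*(-6 - 28) + (-1 - 16) = 0*(-34) - 17 = 0 - 17 = -17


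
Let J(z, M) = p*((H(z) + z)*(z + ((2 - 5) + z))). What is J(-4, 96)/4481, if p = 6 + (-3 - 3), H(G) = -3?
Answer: 0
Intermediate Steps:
p = 0 (p = 6 - 6 = 0)
J(z, M) = 0 (J(z, M) = 0*((-3 + z)*(z + ((2 - 5) + z))) = 0*((-3 + z)*(z + (-3 + z))) = 0*((-3 + z)*(-3 + 2*z)) = 0)
J(-4, 96)/4481 = 0/4481 = 0*(1/4481) = 0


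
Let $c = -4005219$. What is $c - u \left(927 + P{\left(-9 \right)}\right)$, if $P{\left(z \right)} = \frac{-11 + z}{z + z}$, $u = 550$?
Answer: $- \frac{40641121}{9} \approx -4.5157 \cdot 10^{6}$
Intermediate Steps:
$P{\left(z \right)} = \frac{-11 + z}{2 z}$
$c - u \left(927 + P{\left(-9 \right)}\right) = -4005219 - 550 \left(927 + \frac{-11 - 9}{2 \left(-9\right)}\right) = -4005219 - 550 \left(927 + \frac{1}{2} \left(- \frac{1}{9}\right) \left(-20\right)\right) = -4005219 - 550 \left(927 + \frac{10}{9}\right) = -4005219 - 550 \cdot \frac{8353}{9} = -4005219 - \frac{4594150}{9} = - \frac{40641121}{9}$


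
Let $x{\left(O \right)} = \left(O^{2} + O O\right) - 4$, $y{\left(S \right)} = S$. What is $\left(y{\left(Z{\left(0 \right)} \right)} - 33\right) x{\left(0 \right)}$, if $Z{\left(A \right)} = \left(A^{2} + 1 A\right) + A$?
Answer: $132$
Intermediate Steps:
$Z{\left(A \right)} = A^{2} + 2 A$ ($Z{\left(A \right)} = \left(A^{2} + A\right) + A = \left(A + A^{2}\right) + A = A^{2} + 2 A$)
$x{\left(O \right)} = -4 + 2 O^{2}$ ($x{\left(O \right)} = \left(O^{2} + O^{2}\right) - 4 = 2 O^{2} - 4 = -4 + 2 O^{2}$)
$\left(y{\left(Z{\left(0 \right)} \right)} - 33\right) x{\left(0 \right)} = \left(0 \left(2 + 0\right) - 33\right) \left(-4 + 2 \cdot 0^{2}\right) = \left(0 \cdot 2 - 33\right) \left(-4 + 2 \cdot 0\right) = \left(0 - 33\right) \left(-4 + 0\right) = \left(-33\right) \left(-4\right) = 132$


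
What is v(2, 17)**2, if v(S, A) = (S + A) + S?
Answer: 441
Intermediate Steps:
v(S, A) = A + 2*S (v(S, A) = (A + S) + S = A + 2*S)
v(2, 17)**2 = (17 + 2*2)**2 = (17 + 4)**2 = 21**2 = 441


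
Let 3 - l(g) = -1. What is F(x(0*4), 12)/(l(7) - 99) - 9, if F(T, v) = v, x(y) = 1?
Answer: -867/95 ≈ -9.1263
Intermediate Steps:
l(g) = 4 (l(g) = 3 - 1*(-1) = 3 + 1 = 4)
F(x(0*4), 12)/(l(7) - 99) - 9 = 12/(4 - 99) - 9 = 12/(-95) - 9 = 12*(-1/95) - 9 = -12/95 - 9 = -867/95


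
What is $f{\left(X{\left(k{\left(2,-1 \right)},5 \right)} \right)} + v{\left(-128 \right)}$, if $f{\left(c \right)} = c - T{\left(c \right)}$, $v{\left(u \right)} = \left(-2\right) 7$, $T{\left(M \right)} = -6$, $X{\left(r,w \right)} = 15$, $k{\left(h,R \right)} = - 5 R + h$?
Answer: $7$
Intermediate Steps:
$k{\left(h,R \right)} = h - 5 R$
$v{\left(u \right)} = -14$
$f{\left(c \right)} = 6 + c$ ($f{\left(c \right)} = c - -6 = c + 6 = 6 + c$)
$f{\left(X{\left(k{\left(2,-1 \right)},5 \right)} \right)} + v{\left(-128 \right)} = \left(6 + 15\right) - 14 = 21 - 14 = 7$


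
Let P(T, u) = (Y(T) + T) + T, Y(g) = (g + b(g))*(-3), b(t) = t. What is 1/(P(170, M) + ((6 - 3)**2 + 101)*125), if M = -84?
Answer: 1/13070 ≈ 7.6511e-5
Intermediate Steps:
Y(g) = -6*g (Y(g) = (g + g)*(-3) = (2*g)*(-3) = -6*g)
P(T, u) = -4*T (P(T, u) = (-6*T + T) + T = -5*T + T = -4*T)
1/(P(170, M) + ((6 - 3)**2 + 101)*125) = 1/(-4*170 + ((6 - 3)**2 + 101)*125) = 1/(-680 + (3**2 + 101)*125) = 1/(-680 + (9 + 101)*125) = 1/(-680 + 110*125) = 1/(-680 + 13750) = 1/13070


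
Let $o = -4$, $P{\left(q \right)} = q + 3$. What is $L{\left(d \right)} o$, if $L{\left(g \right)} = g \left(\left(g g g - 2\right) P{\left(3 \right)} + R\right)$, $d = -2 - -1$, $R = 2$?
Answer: $-64$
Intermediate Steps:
$P{\left(q \right)} = 3 + q$
$d = -1$ ($d = -2 + 1 = -1$)
$L{\left(g \right)} = g \left(-10 + 6 g^{3}\right)$ ($L{\left(g \right)} = g \left(\left(g g g - 2\right) \left(3 + 3\right) + 2\right) = g \left(\left(g^{2} g - 2\right) 6 + 2\right) = g \left(\left(g^{3} - 2\right) 6 + 2\right) = g \left(\left(-2 + g^{3}\right) 6 + 2\right) = g \left(\left(-12 + 6 g^{3}\right) + 2\right) = g \left(-10 + 6 g^{3}\right)$)
$L{\left(d \right)} o = \left(\left(-10\right) \left(-1\right) + 6 \left(-1\right)^{4}\right) \left(-4\right) = \left(10 + 6 \cdot 1\right) \left(-4\right) = \left(10 + 6\right) \left(-4\right) = 16 \left(-4\right) = -64$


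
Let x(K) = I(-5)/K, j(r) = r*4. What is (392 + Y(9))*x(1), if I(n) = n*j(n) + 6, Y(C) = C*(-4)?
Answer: 37736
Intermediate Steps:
j(r) = 4*r
Y(C) = -4*C
I(n) = 6 + 4*n² (I(n) = n*(4*n) + 6 = 4*n² + 6 = 6 + 4*n²)
x(K) = 106/K (x(K) = (6 + 4*(-5)²)/K = (6 + 4*25)/K = (6 + 100)/K = 106/K)
(392 + Y(9))*x(1) = (392 - 4*9)*(106/1) = (392 - 36)*(106*1) = 356*106 = 37736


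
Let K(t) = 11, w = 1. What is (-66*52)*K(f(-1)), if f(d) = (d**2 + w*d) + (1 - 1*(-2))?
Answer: -37752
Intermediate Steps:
f(d) = 3 + d + d**2 (f(d) = (d**2 + 1*d) + (1 - 1*(-2)) = (d**2 + d) + (1 + 2) = (d + d**2) + 3 = 3 + d + d**2)
(-66*52)*K(f(-1)) = -66*52*11 = -3432*11 = -37752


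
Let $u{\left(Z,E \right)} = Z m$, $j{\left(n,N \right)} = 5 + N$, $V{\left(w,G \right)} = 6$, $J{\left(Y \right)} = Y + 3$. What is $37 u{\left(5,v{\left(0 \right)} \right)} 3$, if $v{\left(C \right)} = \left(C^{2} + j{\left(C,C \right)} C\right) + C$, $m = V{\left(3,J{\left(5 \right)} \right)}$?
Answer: $3330$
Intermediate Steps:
$J{\left(Y \right)} = 3 + Y$
$m = 6$
$v{\left(C \right)} = C + C^{2} + C \left(5 + C\right)$ ($v{\left(C \right)} = \left(C^{2} + \left(5 + C\right) C\right) + C = \left(C^{2} + C \left(5 + C\right)\right) + C = C + C^{2} + C \left(5 + C\right)$)
$u{\left(Z,E \right)} = 6 Z$ ($u{\left(Z,E \right)} = Z 6 = 6 Z$)
$37 u{\left(5,v{\left(0 \right)} \right)} 3 = 37 \cdot 6 \cdot 5 \cdot 3 = 37 \cdot 30 \cdot 3 = 1110 \cdot 3 = 3330$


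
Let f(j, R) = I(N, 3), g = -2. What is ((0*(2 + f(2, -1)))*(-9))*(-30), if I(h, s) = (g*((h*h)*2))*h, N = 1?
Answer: 0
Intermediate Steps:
I(h, s) = -4*h³ (I(h, s) = (-2*h*h*2)*h = (-2*h²*2)*h = (-4*h²)*h = -4*h³)
f(j, R) = -4 (f(j, R) = -4*1³ = -4*1 = -4)
((0*(2 + f(2, -1)))*(-9))*(-30) = ((0*(2 - 4))*(-9))*(-30) = ((0*(-2))*(-9))*(-30) = (0*(-9))*(-30) = 0*(-30) = 0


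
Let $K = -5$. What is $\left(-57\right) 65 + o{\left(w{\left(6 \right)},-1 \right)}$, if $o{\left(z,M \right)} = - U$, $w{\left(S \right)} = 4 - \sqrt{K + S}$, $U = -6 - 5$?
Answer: $-3694$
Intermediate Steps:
$U = -11$
$w{\left(S \right)} = 4 - \sqrt{-5 + S}$
$o{\left(z,M \right)} = 11$ ($o{\left(z,M \right)} = \left(-1\right) \left(-11\right) = 11$)
$\left(-57\right) 65 + o{\left(w{\left(6 \right)},-1 \right)} = \left(-57\right) 65 + 11 = -3705 + 11 = -3694$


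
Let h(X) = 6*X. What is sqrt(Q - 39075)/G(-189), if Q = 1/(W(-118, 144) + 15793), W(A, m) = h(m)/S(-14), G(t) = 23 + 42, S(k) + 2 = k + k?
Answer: I*sqrt(458909654930)/222755 ≈ 3.0411*I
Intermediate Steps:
S(k) = -2 + 2*k (S(k) = -2 + (k + k) = -2 + 2*k)
G(t) = 65
W(A, m) = -m/5 (W(A, m) = (6*m)/(-2 + 2*(-14)) = (6*m)/(-2 - 28) = (6*m)/(-30) = (6*m)*(-1/30) = -m/5)
Q = 5/78821 (Q = 1/(-1/5*144 + 15793) = 1/(-144/5 + 15793) = 1/(78821/5) = 5/78821 ≈ 6.3435e-5)
sqrt(Q - 39075)/G(-189) = sqrt(5/78821 - 39075)/65 = sqrt(-3079930570/78821)*(1/65) = (I*sqrt(458909654930)/3427)*(1/65) = I*sqrt(458909654930)/222755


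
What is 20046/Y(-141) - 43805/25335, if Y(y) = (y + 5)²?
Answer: -30235187/46859616 ≈ -0.64523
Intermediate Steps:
Y(y) = (5 + y)²
20046/Y(-141) - 43805/25335 = 20046/((5 - 141)²) - 43805/25335 = 20046/((-136)²) - 43805*1/25335 = 20046/18496 - 8761/5067 = 20046*(1/18496) - 8761/5067 = 10023/9248 - 8761/5067 = -30235187/46859616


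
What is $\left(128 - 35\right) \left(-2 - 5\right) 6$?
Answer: $-3906$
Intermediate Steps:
$\left(128 - 35\right) \left(-2 - 5\right) 6 = 93 \left(\left(-7\right) 6\right) = 93 \left(-42\right) = -3906$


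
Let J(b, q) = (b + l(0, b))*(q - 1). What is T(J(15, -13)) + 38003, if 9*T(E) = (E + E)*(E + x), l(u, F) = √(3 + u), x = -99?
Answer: 157661/3 + 4844*√3/3 ≈ 55350.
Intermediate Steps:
J(b, q) = (-1 + q)*(b + √3) (J(b, q) = (b + √(3 + 0))*(q - 1) = (b + √3)*(-1 + q) = (-1 + q)*(b + √3))
T(E) = 2*E*(-99 + E)/9 (T(E) = ((E + E)*(E - 99))/9 = ((2*E)*(-99 + E))/9 = (2*E*(-99 + E))/9 = 2*E*(-99 + E)/9)
T(J(15, -13)) + 38003 = 2*(-1*15 - √3 + 15*(-13) - 13*√3)*(-99 + (-1*15 - √3 + 15*(-13) - 13*√3))/9 + 38003 = 2*(-15 - √3 - 195 - 13*√3)*(-99 + (-15 - √3 - 195 - 13*√3))/9 + 38003 = 2*(-210 - 14*√3)*(-99 + (-210 - 14*√3))/9 + 38003 = 2*(-210 - 14*√3)*(-309 - 14*√3)/9 + 38003 = 2*(-309 - 14*√3)*(-210 - 14*√3)/9 + 38003 = 38003 + 2*(-309 - 14*√3)*(-210 - 14*√3)/9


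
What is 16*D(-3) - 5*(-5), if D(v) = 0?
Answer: 25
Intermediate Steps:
16*D(-3) - 5*(-5) = 16*0 - 5*(-5) = 0 + 25 = 25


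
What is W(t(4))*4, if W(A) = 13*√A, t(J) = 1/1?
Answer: 52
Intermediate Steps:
t(J) = 1
W(t(4))*4 = (13*√1)*4 = (13*1)*4 = 13*4 = 52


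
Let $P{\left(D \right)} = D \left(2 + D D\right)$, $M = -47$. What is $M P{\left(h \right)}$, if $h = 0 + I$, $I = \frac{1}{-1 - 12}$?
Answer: $\frac{15933}{2197} \approx 7.2522$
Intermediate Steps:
$I = - \frac{1}{13}$ ($I = \frac{1}{-13} = - \frac{1}{13} \approx -0.076923$)
$h = - \frac{1}{13}$ ($h = 0 - \frac{1}{13} = - \frac{1}{13} \approx -0.076923$)
$P{\left(D \right)} = D \left(2 + D^{2}\right)$
$M P{\left(h \right)} = - 47 \left(- \frac{2 + \left(- \frac{1}{13}\right)^{2}}{13}\right) = - 47 \left(- \frac{2 + \frac{1}{169}}{13}\right) = - 47 \left(\left(- \frac{1}{13}\right) \frac{339}{169}\right) = \left(-47\right) \left(- \frac{339}{2197}\right) = \frac{15933}{2197}$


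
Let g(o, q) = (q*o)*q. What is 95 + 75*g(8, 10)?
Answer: 60095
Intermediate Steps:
g(o, q) = o*q² (g(o, q) = (o*q)*q = o*q²)
95 + 75*g(8, 10) = 95 + 75*(8*10²) = 95 + 75*(8*100) = 95 + 75*800 = 95 + 60000 = 60095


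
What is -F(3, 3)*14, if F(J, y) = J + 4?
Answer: -98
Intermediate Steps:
F(J, y) = 4 + J
-F(3, 3)*14 = -(4 + 3)*14 = -7*14 = -1*98 = -98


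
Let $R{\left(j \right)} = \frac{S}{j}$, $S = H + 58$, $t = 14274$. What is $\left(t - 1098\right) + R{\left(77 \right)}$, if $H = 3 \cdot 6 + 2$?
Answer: $\frac{1014630}{77} \approx 13177.0$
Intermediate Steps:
$H = 20$ ($H = 18 + 2 = 20$)
$S = 78$ ($S = 20 + 58 = 78$)
$R{\left(j \right)} = \frac{78}{j}$
$\left(t - 1098\right) + R{\left(77 \right)} = \left(14274 - 1098\right) + \frac{78}{77} = 13176 + 78 \cdot \frac{1}{77} = 13176 + \frac{78}{77} = \frac{1014630}{77}$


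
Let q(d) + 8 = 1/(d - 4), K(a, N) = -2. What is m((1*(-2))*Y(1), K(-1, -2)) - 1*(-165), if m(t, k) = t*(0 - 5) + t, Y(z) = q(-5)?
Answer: 901/9 ≈ 100.11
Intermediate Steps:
q(d) = -8 + 1/(-4 + d) (q(d) = -8 + 1/(d - 4) = -8 + 1/(-4 + d))
Y(z) = -73/9 (Y(z) = (33 - 8*(-5))/(-4 - 5) = (33 + 40)/(-9) = -1/9*73 = -73/9)
m(t, k) = -4*t (m(t, k) = t*(-5) + t = -5*t + t = -4*t)
m((1*(-2))*Y(1), K(-1, -2)) - 1*(-165) = -4*1*(-2)*(-73)/9 - 1*(-165) = -(-8)*(-73)/9 + 165 = -4*146/9 + 165 = -584/9 + 165 = 901/9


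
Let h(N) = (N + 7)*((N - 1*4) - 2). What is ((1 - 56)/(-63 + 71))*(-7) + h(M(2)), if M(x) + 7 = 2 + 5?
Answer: 49/8 ≈ 6.1250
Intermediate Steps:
M(x) = 0 (M(x) = -7 + (2 + 5) = -7 + 7 = 0)
h(N) = (-6 + N)*(7 + N) (h(N) = (7 + N)*((N - 4) - 2) = (7 + N)*((-4 + N) - 2) = (7 + N)*(-6 + N) = (-6 + N)*(7 + N))
((1 - 56)/(-63 + 71))*(-7) + h(M(2)) = ((1 - 56)/(-63 + 71))*(-7) + (-42 + 0 + 0**2) = -55/8*(-7) + (-42 + 0 + 0) = -55*1/8*(-7) - 42 = -55/8*(-7) - 42 = 385/8 - 42 = 49/8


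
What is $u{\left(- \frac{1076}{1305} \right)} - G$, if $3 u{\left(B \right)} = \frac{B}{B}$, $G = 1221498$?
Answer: $- \frac{3664493}{3} \approx -1.2215 \cdot 10^{6}$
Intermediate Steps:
$u{\left(B \right)} = \frac{1}{3}$ ($u{\left(B \right)} = \frac{B \frac{1}{B}}{3} = \frac{1}{3} \cdot 1 = \frac{1}{3}$)
$u{\left(- \frac{1076}{1305} \right)} - G = \frac{1}{3} - 1221498 = - \frac{3664493}{3}$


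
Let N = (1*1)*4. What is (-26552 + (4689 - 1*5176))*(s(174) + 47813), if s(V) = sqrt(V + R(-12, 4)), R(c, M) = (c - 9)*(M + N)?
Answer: -1292815707 - 27039*sqrt(6) ≈ -1.2929e+9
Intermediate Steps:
N = 4 (N = 1*4 = 4)
R(c, M) = (-9 + c)*(4 + M) (R(c, M) = (c - 9)*(M + 4) = (-9 + c)*(4 + M))
s(V) = sqrt(-168 + V) (s(V) = sqrt(V + (-36 - 9*4 + 4*(-12) + 4*(-12))) = sqrt(V + (-36 - 36 - 48 - 48)) = sqrt(V - 168) = sqrt(-168 + V))
(-26552 + (4689 - 1*5176))*(s(174) + 47813) = (-26552 + (4689 - 1*5176))*(sqrt(-168 + 174) + 47813) = (-26552 + (4689 - 5176))*(sqrt(6) + 47813) = (-26552 - 487)*(47813 + sqrt(6)) = -27039*(47813 + sqrt(6)) = -1292815707 - 27039*sqrt(6)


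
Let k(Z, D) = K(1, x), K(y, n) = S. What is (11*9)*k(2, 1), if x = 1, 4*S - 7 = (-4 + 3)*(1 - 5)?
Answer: 1089/4 ≈ 272.25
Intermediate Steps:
S = 11/4 (S = 7/4 + ((-4 + 3)*(1 - 5))/4 = 7/4 + (-1*(-4))/4 = 7/4 + (¼)*4 = 7/4 + 1 = 11/4 ≈ 2.7500)
K(y, n) = 11/4
k(Z, D) = 11/4
(11*9)*k(2, 1) = (11*9)*(11/4) = 99*(11/4) = 1089/4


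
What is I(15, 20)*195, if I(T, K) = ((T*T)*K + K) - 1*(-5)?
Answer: 882375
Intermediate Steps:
I(T, K) = 5 + K + K*T² (I(T, K) = (T²*K + K) + 5 = (K*T² + K) + 5 = (K + K*T²) + 5 = 5 + K + K*T²)
I(15, 20)*195 = (5 + 20 + 20*15²)*195 = (5 + 20 + 20*225)*195 = (5 + 20 + 4500)*195 = 4525*195 = 882375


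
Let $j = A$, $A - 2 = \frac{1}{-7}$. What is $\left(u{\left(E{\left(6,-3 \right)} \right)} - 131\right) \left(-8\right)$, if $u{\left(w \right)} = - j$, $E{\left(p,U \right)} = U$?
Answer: $\frac{7440}{7} \approx 1062.9$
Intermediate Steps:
$A = \frac{13}{7}$ ($A = 2 + \frac{1}{-7} = 2 - \frac{1}{7} = \frac{13}{7} \approx 1.8571$)
$j = \frac{13}{7} \approx 1.8571$
$u{\left(w \right)} = - \frac{13}{7}$ ($u{\left(w \right)} = \left(-1\right) \frac{13}{7} = - \frac{13}{7}$)
$\left(u{\left(E{\left(6,-3 \right)} \right)} - 131\right) \left(-8\right) = \left(- \frac{13}{7} - 131\right) \left(-8\right) = \left(- \frac{930}{7}\right) \left(-8\right) = \frac{7440}{7}$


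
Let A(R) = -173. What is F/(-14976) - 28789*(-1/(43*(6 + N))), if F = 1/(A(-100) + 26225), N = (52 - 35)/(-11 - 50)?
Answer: 685162074460001/5855052363264 ≈ 117.02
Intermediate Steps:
N = -17/61 (N = 17/(-61) = 17*(-1/61) = -17/61 ≈ -0.27869)
F = 1/26052 (F = 1/(-173 + 26225) = 1/26052 ≈ 3.8385e-5)
F/(-14976) - 28789*(-1/(43*(6 + N))) = (1/26052)/(-14976) - 28789*(-1/(43*(6 - 17/61))) = (1/26052)*(-1/14976) - 28789/((349/61)*(-43)) = -1/390154752 - 28789/(-15007/61) = -1/390154752 - 28789*(-61/15007) = -1/390154752 + 1756129/15007 = 685162074460001/5855052363264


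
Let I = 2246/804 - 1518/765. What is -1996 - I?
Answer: -22743657/11390 ≈ -1996.8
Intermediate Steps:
I = 9217/11390 (I = 2246*(1/804) - 1518*1/765 = 1123/402 - 506/255 = 9217/11390 ≈ 0.80922)
-1996 - I = -1996 - 1*9217/11390 = -1996 - 9217/11390 = -22743657/11390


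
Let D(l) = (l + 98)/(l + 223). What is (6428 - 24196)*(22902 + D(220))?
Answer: -180272422272/443 ≈ -4.0694e+8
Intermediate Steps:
D(l) = (98 + l)/(223 + l)
(6428 - 24196)*(22902 + D(220)) = (6428 - 24196)*(22902 + (98 + 220)/(223 + 220)) = -17768*(22902 + 318/443) = -17768*10145904/443 = -180272422272/443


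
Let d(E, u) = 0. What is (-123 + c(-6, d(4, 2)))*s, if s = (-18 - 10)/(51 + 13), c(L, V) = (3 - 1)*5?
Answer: 791/16 ≈ 49.438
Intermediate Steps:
c(L, V) = 10 (c(L, V) = 2*5 = 10)
s = -7/16 (s = -28/64 = -28*1/64 = -7/16 ≈ -0.43750)
(-123 + c(-6, d(4, 2)))*s = (-123 + 10)*(-7/16) = -113*(-7/16) = 791/16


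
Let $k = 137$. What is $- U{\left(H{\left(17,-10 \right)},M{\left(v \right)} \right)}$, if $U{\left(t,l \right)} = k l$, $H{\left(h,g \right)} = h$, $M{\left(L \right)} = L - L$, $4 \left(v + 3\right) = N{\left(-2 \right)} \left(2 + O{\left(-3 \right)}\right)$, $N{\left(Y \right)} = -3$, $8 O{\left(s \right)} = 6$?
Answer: $0$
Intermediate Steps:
$O{\left(s \right)} = \frac{3}{4}$ ($O{\left(s \right)} = \frac{1}{8} \cdot 6 = \frac{3}{4}$)
$v = - \frac{81}{16}$ ($v = -3 + \frac{\left(-3\right) \left(2 + \frac{3}{4}\right)}{4} = -3 + \frac{\left(-3\right) \frac{11}{4}}{4} = -3 + \frac{1}{4} \left(- \frac{33}{4}\right) = -3 - \frac{33}{16} = - \frac{81}{16} \approx -5.0625$)
$M{\left(L \right)} = 0$
$U{\left(t,l \right)} = 137 l$
$- U{\left(H{\left(17,-10 \right)},M{\left(v \right)} \right)} = - 137 \cdot 0 = \left(-1\right) 0 = 0$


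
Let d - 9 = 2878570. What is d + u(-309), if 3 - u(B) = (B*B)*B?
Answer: 32382211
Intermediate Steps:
d = 2878579 (d = 9 + 2878570 = 2878579)
u(B) = 3 - B³ (u(B) = 3 - B*B*B = 3 - B²*B = 3 - B³)
d + u(-309) = 2878579 + (3 - 1*(-309)³) = 2878579 + (3 - 1*(-29503629)) = 2878579 + (3 + 29503629) = 2878579 + 29503632 = 32382211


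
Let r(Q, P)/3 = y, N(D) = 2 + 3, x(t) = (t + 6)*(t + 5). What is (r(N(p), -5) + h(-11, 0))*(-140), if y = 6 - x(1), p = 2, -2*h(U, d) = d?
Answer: 15120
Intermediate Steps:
x(t) = (5 + t)*(6 + t) (x(t) = (6 + t)*(5 + t) = (5 + t)*(6 + t))
h(U, d) = -d/2
y = -36 (y = 6 - (30 + 1² + 11*1) = 6 - (30 + 1 + 11) = 6 - 1*42 = 6 - 42 = -36)
N(D) = 5
r(Q, P) = -108 (r(Q, P) = 3*(-36) = -108)
(r(N(p), -5) + h(-11, 0))*(-140) = (-108 - ½*0)*(-140) = (-108 + 0)*(-140) = -108*(-140) = 15120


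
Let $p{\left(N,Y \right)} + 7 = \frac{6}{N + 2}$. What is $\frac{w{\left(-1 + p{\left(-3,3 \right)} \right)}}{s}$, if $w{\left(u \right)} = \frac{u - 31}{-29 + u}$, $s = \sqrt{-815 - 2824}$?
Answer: $- \frac{15 i \sqrt{3639}}{52159} \approx - 0.017348 i$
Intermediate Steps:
$p{\left(N,Y \right)} = -7 + \frac{6}{2 + N}$ ($p{\left(N,Y \right)} = -7 + \frac{6}{N + 2} = -7 + \frac{6}{2 + N}$)
$s = i \sqrt{3639}$ ($s = \sqrt{-3639} = i \sqrt{3639} \approx 60.324 i$)
$w{\left(u \right)} = \frac{-31 + u}{-29 + u}$
$\frac{w{\left(-1 + p{\left(-3,3 \right)} \right)}}{s} = \frac{\frac{1}{-29 + \left(-1 + \frac{-8 - -21}{2 - 3}\right)} \left(-31 + \left(-1 + \frac{-8 - -21}{2 - 3}\right)\right)}{i \sqrt{3639}} = \frac{-31 + \left(-1 + \frac{-8 + 21}{-1}\right)}{-29 + \left(-1 + \frac{-8 + 21}{-1}\right)} \left(- \frac{i \sqrt{3639}}{3639}\right) = \frac{-31 - 14}{-29 - 14} \left(- \frac{i \sqrt{3639}}{3639}\right) = \frac{1}{-43} \left(-45\right) \left(- \frac{i \sqrt{3639}}{3639}\right) = \left(- \frac{1}{43}\right) \left(-45\right) \left(- \frac{i \sqrt{3639}}{3639}\right) = \frac{45 \left(- \frac{i \sqrt{3639}}{3639}\right)}{43} = - \frac{15 i \sqrt{3639}}{52159}$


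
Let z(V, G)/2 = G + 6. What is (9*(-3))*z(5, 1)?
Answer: -378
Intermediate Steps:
z(V, G) = 12 + 2*G (z(V, G) = 2*(G + 6) = 2*(6 + G) = 12 + 2*G)
(9*(-3))*z(5, 1) = (9*(-3))*(12 + 2*1) = -27*(12 + 2) = -27*14 = -378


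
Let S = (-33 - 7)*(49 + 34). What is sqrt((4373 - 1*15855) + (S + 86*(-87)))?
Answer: 6*I*sqrt(619) ≈ 149.28*I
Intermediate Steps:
S = -3320 (S = -40*83 = -3320)
sqrt((4373 - 1*15855) + (S + 86*(-87))) = sqrt((4373 - 1*15855) + (-3320 + 86*(-87))) = sqrt((4373 - 15855) + (-3320 - 7482)) = sqrt(-11482 - 10802) = sqrt(-22284) = 6*I*sqrt(619)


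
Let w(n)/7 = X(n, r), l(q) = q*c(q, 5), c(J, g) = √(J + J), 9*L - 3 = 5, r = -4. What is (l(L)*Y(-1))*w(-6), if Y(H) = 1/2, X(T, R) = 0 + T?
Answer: -224/9 ≈ -24.889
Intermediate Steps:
L = 8/9 (L = ⅓ + (⅑)*5 = ⅓ + 5/9 = 8/9 ≈ 0.88889)
c(J, g) = √2*√J (c(J, g) = √(2*J) = √2*√J)
l(q) = √2*q^(3/2) (l(q) = q*(√2*√q) = √2*q^(3/2))
X(T, R) = T
Y(H) = ½
w(n) = 7*n
(l(L)*Y(-1))*w(-6) = ((√2*(8/9)^(3/2))*(½))*(7*(-6)) = ((√2*(16*√2/27))*(½))*(-42) = ((32/27)*(½))*(-42) = (16/27)*(-42) = -224/9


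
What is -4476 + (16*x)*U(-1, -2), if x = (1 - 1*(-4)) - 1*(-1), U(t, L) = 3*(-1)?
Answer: -4764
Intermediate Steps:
U(t, L) = -3
x = 6 (x = (1 + 4) + 1 = 5 + 1 = 6)
-4476 + (16*x)*U(-1, -2) = -4476 + (16*6)*(-3) = -4476 + 96*(-3) = -4476 - 288 = -4764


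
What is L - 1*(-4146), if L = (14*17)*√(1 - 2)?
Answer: 4146 + 238*I ≈ 4146.0 + 238.0*I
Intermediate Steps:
L = 238*I (L = 238*√(-1) = 238*I ≈ 238.0*I)
L - 1*(-4146) = 238*I - 1*(-4146) = 238*I + 4146 = 4146 + 238*I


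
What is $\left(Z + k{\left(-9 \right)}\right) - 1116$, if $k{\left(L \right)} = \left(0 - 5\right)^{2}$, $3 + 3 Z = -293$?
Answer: $- \frac{3569}{3} \approx -1189.7$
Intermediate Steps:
$Z = - \frac{296}{3}$ ($Z = -1 + \frac{1}{3} \left(-293\right) = -1 - \frac{293}{3} = - \frac{296}{3} \approx -98.667$)
$k{\left(L \right)} = 25$ ($k{\left(L \right)} = \left(-5\right)^{2} = 25$)
$\left(Z + k{\left(-9 \right)}\right) - 1116 = \left(- \frac{296}{3} + 25\right) - 1116 = - \frac{221}{3} - 1116 = - \frac{3569}{3}$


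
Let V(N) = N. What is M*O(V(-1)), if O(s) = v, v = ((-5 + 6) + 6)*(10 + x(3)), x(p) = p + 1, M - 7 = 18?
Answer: 2450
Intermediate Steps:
M = 25 (M = 7 + 18 = 25)
x(p) = 1 + p
v = 98 (v = ((-5 + 6) + 6)*(10 + (1 + 3)) = (1 + 6)*(10 + 4) = 7*14 = 98)
O(s) = 98
M*O(V(-1)) = 25*98 = 2450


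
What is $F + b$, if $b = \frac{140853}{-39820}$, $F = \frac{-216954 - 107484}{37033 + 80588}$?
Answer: $- \frac{9828797291}{1561222740} \approx -6.2956$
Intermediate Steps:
$F = - \frac{108146}{39207}$ ($F = - \frac{324438}{117621} = \left(-324438\right) \frac{1}{117621} = - \frac{108146}{39207} \approx -2.7583$)
$b = - \frac{140853}{39820}$ ($b = 140853 \left(- \frac{1}{39820}\right) = - \frac{140853}{39820} \approx -3.5372$)
$F + b = - \frac{108146}{39207} - \frac{140853}{39820} = - \frac{9828797291}{1561222740}$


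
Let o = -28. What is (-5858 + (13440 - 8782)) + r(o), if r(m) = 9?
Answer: -1191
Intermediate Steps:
(-5858 + (13440 - 8782)) + r(o) = (-5858 + (13440 - 8782)) + 9 = (-5858 + 4658) + 9 = -1200 + 9 = -1191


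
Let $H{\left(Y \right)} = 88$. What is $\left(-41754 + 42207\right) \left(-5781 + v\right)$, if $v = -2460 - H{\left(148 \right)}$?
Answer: $-3773037$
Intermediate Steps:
$v = -2548$ ($v = -2460 - 88 = -2548$)
$\left(-41754 + 42207\right) \left(-5781 + v\right) = \left(-41754 + 42207\right) \left(-5781 - 2548\right) = 453 \left(-8329\right) = -3773037$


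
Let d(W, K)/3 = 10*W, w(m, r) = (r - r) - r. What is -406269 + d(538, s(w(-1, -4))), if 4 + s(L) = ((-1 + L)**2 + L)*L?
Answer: -390129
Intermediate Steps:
w(m, r) = -r (w(m, r) = 0 - r = -r)
s(L) = -4 + L*(L + (-1 + L)**2) (s(L) = -4 + ((-1 + L)**2 + L)*L = -4 + (L + (-1 + L)**2)*L = -4 + L*(L + (-1 + L)**2))
d(W, K) = 30*W (d(W, K) = 3*(10*W) = 30*W)
-406269 + d(538, s(w(-1, -4))) = -406269 + 30*538 = -406269 + 16140 = -390129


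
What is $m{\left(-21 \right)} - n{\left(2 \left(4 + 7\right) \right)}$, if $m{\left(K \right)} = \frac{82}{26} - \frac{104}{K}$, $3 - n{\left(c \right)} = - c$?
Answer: $- \frac{4612}{273} \approx -16.894$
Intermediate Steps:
$n{\left(c \right)} = 3 + c$ ($n{\left(c \right)} = 3 - - c = 3 + c$)
$m{\left(K \right)} = \frac{41}{13} - \frac{104}{K}$ ($m{\left(K \right)} = 82 \cdot \frac{1}{26} - \frac{104}{K} = \frac{41}{13} - \frac{104}{K}$)
$m{\left(-21 \right)} - n{\left(2 \left(4 + 7\right) \right)} = \left(\frac{41}{13} - \frac{104}{-21}\right) - \left(3 + 2 \left(4 + 7\right)\right) = \left(\frac{41}{13} - - \frac{104}{21}\right) - \left(3 + 2 \cdot 11\right) = \left(\frac{41}{13} + \frac{104}{21}\right) - \left(3 + 22\right) = \frac{2213}{273} - 25 = - \frac{4612}{273}$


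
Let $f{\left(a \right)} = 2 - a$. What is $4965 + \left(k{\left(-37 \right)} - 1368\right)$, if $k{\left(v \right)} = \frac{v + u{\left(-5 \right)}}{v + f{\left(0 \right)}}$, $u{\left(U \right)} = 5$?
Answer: $\frac{125927}{35} \approx 3597.9$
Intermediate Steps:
$k{\left(v \right)} = \frac{5 + v}{2 + v}$ ($k{\left(v \right)} = \frac{v + 5}{v + \left(2 - 0\right)} = \frac{5 + v}{v + \left(2 + 0\right)} = \frac{5 + v}{v + 2} = \frac{5 + v}{2 + v}$)
$4965 + \left(k{\left(-37 \right)} - 1368\right) = 4965 - \left(1368 - \frac{5 - 37}{2 - 37}\right) = 4965 - \left(1368 - \frac{1}{-35} \left(-32\right)\right) = 4965 - \frac{47848}{35} = \frac{125927}{35}$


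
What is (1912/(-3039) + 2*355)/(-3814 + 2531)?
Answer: -2155778/3899037 ≈ -0.55290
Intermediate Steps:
(1912/(-3039) + 2*355)/(-3814 + 2531) = (1912*(-1/3039) + 710)/(-1283) = (-1912/3039 + 710)*(-1/1283) = (2155778/3039)*(-1/1283) = -2155778/3899037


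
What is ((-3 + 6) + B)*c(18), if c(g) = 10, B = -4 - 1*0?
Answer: -10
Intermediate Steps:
B = -4 (B = -4 + 0 = -4)
((-3 + 6) + B)*c(18) = ((-3 + 6) - 4)*10 = (3 - 4)*10 = -1*10 = -10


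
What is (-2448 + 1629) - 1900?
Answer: -2719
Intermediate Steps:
(-2448 + 1629) - 1900 = -819 - 1900 = -2719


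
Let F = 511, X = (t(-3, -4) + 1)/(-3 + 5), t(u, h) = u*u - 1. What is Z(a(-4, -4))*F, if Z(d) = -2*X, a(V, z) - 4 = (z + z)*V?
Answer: -4599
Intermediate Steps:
t(u, h) = -1 + u**2 (t(u, h) = u**2 - 1 = -1 + u**2)
a(V, z) = 4 + 2*V*z (a(V, z) = 4 + (z + z)*V = 4 + (2*z)*V = 4 + 2*V*z)
X = 9/2 (X = ((-1 + (-3)**2) + 1)/(-3 + 5) = ((-1 + 9) + 1)/2 = (8 + 1)*(1/2) = 9*(1/2) = 9/2 ≈ 4.5000)
Z(d) = -9 (Z(d) = -2*9/2 = -9)
Z(a(-4, -4))*F = -9*511 = -4599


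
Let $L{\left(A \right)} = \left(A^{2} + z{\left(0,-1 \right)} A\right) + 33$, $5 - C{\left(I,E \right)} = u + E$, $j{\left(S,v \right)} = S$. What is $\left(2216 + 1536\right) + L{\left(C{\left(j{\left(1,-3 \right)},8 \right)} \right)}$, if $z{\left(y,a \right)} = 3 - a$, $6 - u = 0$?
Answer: $3830$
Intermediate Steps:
$u = 6$ ($u = 6 - 0 = 6 + 0 = 6$)
$C{\left(I,E \right)} = -1 - E$ ($C{\left(I,E \right)} = 5 - \left(6 + E\right) = -1 - E$)
$L{\left(A \right)} = 33 + A^{2} + 4 A$ ($L{\left(A \right)} = \left(A^{2} + \left(3 - -1\right) A\right) + 33 = \left(A^{2} + \left(3 + 1\right) A\right) + 33 = \left(A^{2} + 4 A\right) + 33 = 33 + A^{2} + 4 A$)
$\left(2216 + 1536\right) + L{\left(C{\left(j{\left(1,-3 \right)},8 \right)} \right)} = \left(2216 + 1536\right) + \left(33 + \left(-1 - 8\right)^{2} + 4 \left(-1 - 8\right)\right) = 3752 + \left(33 + \left(-1 - 8\right)^{2} + 4 \left(-1 - 8\right)\right) = 3752 + \left(33 + \left(-9\right)^{2} + 4 \left(-9\right)\right) = 3752 + \left(33 + 81 - 36\right) = 3752 + 78 = 3830$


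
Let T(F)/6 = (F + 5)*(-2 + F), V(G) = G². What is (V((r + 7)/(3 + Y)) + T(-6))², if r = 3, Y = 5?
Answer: 628849/256 ≈ 2456.4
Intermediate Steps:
T(F) = 6*(-2 + F)*(5 + F) (T(F) = 6*((F + 5)*(-2 + F)) = 6*((5 + F)*(-2 + F)) = 6*((-2 + F)*(5 + F)) = 6*(-2 + F)*(5 + F))
(V((r + 7)/(3 + Y)) + T(-6))² = (((3 + 7)/(3 + 5))² + (-60 + 6*(-6)² + 18*(-6)))² = ((10/8)² + (-60 + 6*36 - 108))² = ((10*(⅛))² + (-60 + 216 - 108))² = ((5/4)² + 48)² = (25/16 + 48)² = (793/16)² = 628849/256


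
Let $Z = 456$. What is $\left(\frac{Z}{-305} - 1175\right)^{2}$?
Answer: $\frac{128759686561}{93025} \approx 1.3841 \cdot 10^{6}$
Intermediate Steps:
$\left(\frac{Z}{-305} - 1175\right)^{2} = \left(\frac{456}{-305} - 1175\right)^{2} = \left(456 \left(- \frac{1}{305}\right) - 1175\right)^{2} = \left(- \frac{456}{305} - 1175\right)^{2} = \left(- \frac{358831}{305}\right)^{2} = \frac{128759686561}{93025}$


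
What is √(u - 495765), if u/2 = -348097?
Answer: I*√1191959 ≈ 1091.8*I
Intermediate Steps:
u = -696194 (u = 2*(-348097) = -696194)
√(u - 495765) = √(-696194 - 495765) = √(-1191959) = I*√1191959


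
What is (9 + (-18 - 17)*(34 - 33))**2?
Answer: 676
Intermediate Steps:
(9 + (-18 - 17)*(34 - 33))**2 = (9 - 35*1)**2 = (9 - 35)**2 = (-26)**2 = 676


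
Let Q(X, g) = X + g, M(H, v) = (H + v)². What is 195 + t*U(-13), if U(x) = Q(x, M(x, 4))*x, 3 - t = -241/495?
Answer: -1429259/495 ≈ -2887.4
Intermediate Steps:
t = 1726/495 (t = 3 - (-241)/495 = 3 - 1*(-241/495) = 3 + 241/495 = 1726/495 ≈ 3.4869)
U(x) = x*(x + (4 + x)²) (U(x) = (x + (x + 4)²)*x = (x + (4 + x)²)*x = x*(x + (4 + x)²))
195 + t*U(-13) = 195 + 1726*(-13*(-13 + (4 - 13)²))/495 = 195 + 1726*(-13*(-13 + (-9)²))/495 = 195 + 1726*(-13*(-13 + 81))/495 = 195 + 1726*(-13*68)/495 = 195 + (1726/495)*(-884) = 195 - 1525784/495 = -1429259/495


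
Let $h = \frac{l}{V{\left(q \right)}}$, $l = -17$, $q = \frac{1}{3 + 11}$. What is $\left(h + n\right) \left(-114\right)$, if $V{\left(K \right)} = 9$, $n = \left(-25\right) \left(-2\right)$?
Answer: $- \frac{16454}{3} \approx -5484.7$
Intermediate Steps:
$q = \frac{1}{14} \approx 0.071429$
$n = 50$
$h = - \frac{17}{9} \approx -1.8889$
$\left(h + n\right) \left(-114\right) = \left(- \frac{17}{9} + 50\right) \left(-114\right) = \frac{433}{9} \left(-114\right) = - \frac{16454}{3}$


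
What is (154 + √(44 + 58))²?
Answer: (154 + √102)² ≈ 26929.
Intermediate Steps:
(154 + √(44 + 58))² = (154 + √102)²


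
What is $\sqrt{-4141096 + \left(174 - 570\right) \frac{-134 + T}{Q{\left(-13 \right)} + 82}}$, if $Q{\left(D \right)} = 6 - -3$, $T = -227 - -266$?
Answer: $\frac{2 i \sqrt{8572248139}}{91} \approx 2034.9 i$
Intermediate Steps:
$T = 39$ ($T = -227 + 266 = 39$)
$Q{\left(D \right)} = 9$ ($Q{\left(D \right)} = 6 + 3 = 9$)
$\sqrt{-4141096 + \left(174 - 570\right) \frac{-134 + T}{Q{\left(-13 \right)} + 82}} = \sqrt{-4141096 + \left(174 - 570\right) \frac{-134 + 39}{9 + 82}} = \sqrt{-4141096 + \left(174 - 570\right) \left(- \frac{95}{91}\right)} = \sqrt{-4141096 - 396 \left(\left(-95\right) \frac{1}{91}\right)} = \sqrt{-4141096 - - \frac{37620}{91}} = \sqrt{-4141096 + \frac{37620}{91}} = \sqrt{- \frac{376802116}{91}} = \frac{2 i \sqrt{8572248139}}{91}$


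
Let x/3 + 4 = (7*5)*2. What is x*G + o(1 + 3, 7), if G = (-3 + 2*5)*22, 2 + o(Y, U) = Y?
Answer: 30494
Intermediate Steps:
o(Y, U) = -2 + Y
x = 198 (x = -12 + 3*((7*5)*2) = -12 + 3*(35*2) = -12 + 3*70 = -12 + 210 = 198)
G = 154 (G = (-3 + 10)*22 = 7*22 = 154)
x*G + o(1 + 3, 7) = 198*154 + (-2 + (1 + 3)) = 30492 + (-2 + 4) = 30492 + 2 = 30494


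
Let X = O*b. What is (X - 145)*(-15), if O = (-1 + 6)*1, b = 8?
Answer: 1575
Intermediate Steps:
O = 5 (O = 5*1 = 5)
X = 40 (X = 5*8 = 40)
(X - 145)*(-15) = (40 - 145)*(-15) = -105*(-15) = 1575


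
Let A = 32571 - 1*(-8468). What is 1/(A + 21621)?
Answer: 1/62660 ≈ 1.5959e-5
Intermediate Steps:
A = 41039 (A = 32571 + 8468 = 41039)
1/(A + 21621) = 1/(41039 + 21621) = 1/62660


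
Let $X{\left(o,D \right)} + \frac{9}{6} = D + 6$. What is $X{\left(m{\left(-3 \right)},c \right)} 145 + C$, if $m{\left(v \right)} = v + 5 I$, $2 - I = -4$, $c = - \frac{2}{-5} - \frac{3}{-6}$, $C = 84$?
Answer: $867$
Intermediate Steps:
$c = \frac{9}{10}$ ($c = \left(-2\right) \left(- \frac{1}{5}\right) - - \frac{1}{2} = \frac{2}{5} + \frac{1}{2} = \frac{9}{10} \approx 0.9$)
$I = 6$ ($I = 2 - -4 = 2 + 4 = 6$)
$m{\left(v \right)} = 30 + v$ ($m{\left(v \right)} = v + 5 \cdot 6 = v + 30 = 30 + v$)
$X{\left(o,D \right)} = \frac{9}{2} + D$ ($X{\left(o,D \right)} = - \frac{3}{2} + \left(D + 6\right) = - \frac{3}{2} + \left(6 + D\right) = \frac{9}{2} + D$)
$X{\left(m{\left(-3 \right)},c \right)} 145 + C = \left(\frac{9}{2} + \frac{9}{10}\right) 145 + 84 = \frac{27}{5} \cdot 145 + 84 = 783 + 84 = 867$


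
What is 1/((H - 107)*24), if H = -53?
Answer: -1/3840 ≈ -0.00026042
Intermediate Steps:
1/((H - 107)*24) = 1/((-53 - 107)*24) = 1/(-160*24) = 1/(-3840) = -1/3840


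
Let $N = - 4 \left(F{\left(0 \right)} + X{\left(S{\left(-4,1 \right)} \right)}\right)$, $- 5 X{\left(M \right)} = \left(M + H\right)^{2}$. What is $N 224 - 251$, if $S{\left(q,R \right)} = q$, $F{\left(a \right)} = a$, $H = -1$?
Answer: $4229$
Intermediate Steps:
$X{\left(M \right)} = - \frac{\left(-1 + M\right)^{2}}{5}$ ($X{\left(M \right)} = - \frac{\left(M - 1\right)^{2}}{5} = - \frac{\left(-1 + M\right)^{2}}{5}$)
$N = 20$ ($N = - 4 \left(0 - \frac{\left(-1 - 4\right)^{2}}{5}\right) = - 4 \left(0 - \frac{\left(-5\right)^{2}}{5}\right) = - 4 \left(0 - 5\right) = \left(-4\right) \left(-5\right) = 20$)
$N 224 - 251 = 20 \cdot 224 - 251 = 4480 - 251 = 4229$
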